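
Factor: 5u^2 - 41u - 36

(5u + 4)(u - 9)

Need a pair with product 5·(-36) = -180 and sum -41: that's -45 and 4.
Split the middle term: 5u^2 - 45u + 4u - 36 = 5u(u - 9) + 4(u - 9).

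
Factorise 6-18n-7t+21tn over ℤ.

Group as (21tn-7t) + (-18n+6) = 7t(3n-1) - 6(3n-1).
Both groups share the factor (3n-1).

(3n-1)(7t-6)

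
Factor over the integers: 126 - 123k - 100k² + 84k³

Testing divisors of the constant over divisors of the leading coefficient, k = 3/2 is a root, so (2k - 3) divides it; the quotient is 42k² + 13k - 42.
The remaining quadratic factors as (7k - 6)(6k + 7).

(2k - 3)(6k + 7)(7k - 6)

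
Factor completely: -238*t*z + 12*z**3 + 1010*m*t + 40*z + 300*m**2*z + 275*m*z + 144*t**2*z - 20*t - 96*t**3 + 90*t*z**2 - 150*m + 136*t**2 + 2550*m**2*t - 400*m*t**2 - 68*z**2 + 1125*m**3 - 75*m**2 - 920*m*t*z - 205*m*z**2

Group: 5*m*(225*m**2 - 30*m*t - 75*m*z + 75*m - 8*t**2 + 14*t*z + 10*t + 4*z**2 - 20*z) + (12*t + 3*z - 2)*(225*m**2 - 30*m*t - 75*m*z + 75*m - 8*t**2 + 14*t*z + 10*t + 4*z**2 - 20*z); both groups contain (225*m**2 - 30*m*t - 75*m*z + 75*m - 8*t**2 + 14*t*z + 10*t + 4*z**2 - 20*z), so (5*m + 12*t + 3*z - 2) is a factor with cofactor 225*m**2 - 30*m*t - 75*m*z + 75*m - 8*t**2 + 14*t*z + 10*t + 4*z**2 - 20*z.
The cofactor groups again: 225*m**2 - 30*m*t - 75*m*z + 75*m - 8*t**2 + 14*t*z + 10*t + 4*z**2 - 20*z = 15*m*(15*m + 2*t - 4*z) + (-4*t - z + 5)*(15*m + 2*t - 4*z); both groups contain (15*m + 2*t - 4*z), giving (15*m - 4*t - z + 5)*(15*m + 2*t - 4*z).

(15*m + 2*t - 4*z)*(15*m - 4*t - z + 5)*(5*m + 12*t + 3*z - 2)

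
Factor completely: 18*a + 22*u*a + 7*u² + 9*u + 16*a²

Group: 7*u*(u + 2*a) + (8*a + 9)*(u + 2*a); both groups contain (u + 2*a).

(u + 2*a)*(7*u + 8*a + 9)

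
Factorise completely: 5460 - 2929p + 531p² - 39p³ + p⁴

(p - 13)(p - 15)(p - 4)(p - 7)

Trying the rational-root candidates, p = 7 is a root, so (p - 7) divides it; the quotient is p³ - 32p² + 307p - 780.
Next, p = 13 is a root, so (p - 13) is a factor; dividing leaves p² - 19p + 60.
The remaining quadratic factors as (p - 15)(p - 4).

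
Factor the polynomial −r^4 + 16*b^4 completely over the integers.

(2*b + r)*(2*b − r)*(4*b^2 + r^2)

Difference of squares twice: with A = 2*b and B = r, A⁴ − B⁴ = (A² − B²)(A² + B²), and A² − B² factors again.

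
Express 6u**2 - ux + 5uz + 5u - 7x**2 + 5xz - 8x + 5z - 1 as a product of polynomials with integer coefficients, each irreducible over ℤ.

(6u - 7x + 5z - 1)(u + x + 1)

Group: u(6u - 7x + 5z - 1) + (x + 1)(6u - 7x + 5z - 1); both groups contain (6u - 7x + 5z - 1).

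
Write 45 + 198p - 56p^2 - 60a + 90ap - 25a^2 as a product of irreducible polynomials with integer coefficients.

Group: -5a(5a - 14p - 3) + (4p - 15)(5a - 14p - 3); both groups contain (5a - 14p - 3).

-(5a - 14p - 3)(5a - 4p + 15)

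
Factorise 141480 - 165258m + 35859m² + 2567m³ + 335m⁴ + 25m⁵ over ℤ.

Testing divisors of the constant over divisors of the leading coefficient, m = -15 is a root, so (m + 15) divides it; the quotient is 25m⁴ - 40m³ + 3167m² - 11646m + 9432.
Then m = 6/5 is a root, so (5m - 6) divides it; the quotient is 5m³ - 2m² + 631m - 1572.
Then m = 12/5 is a root, giving the factor (5m - 12) and quotient m² + 2m + 131.
The quadratic m² + 2m + 131 has discriminant -520 < 0 and is irreducible over ℤ.

(5m - 12)(5m - 6)(m + 15)(m² + 2m + 131)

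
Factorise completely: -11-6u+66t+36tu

(6t-1)(6u+11)

Group as (36tu+66t) + (-6u-11) = 6t(6u+11) - (6u+11).
Both groups share the factor (6u+11).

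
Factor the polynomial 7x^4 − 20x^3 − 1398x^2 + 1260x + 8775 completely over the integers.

(7x + 15)(x + 13)(x − 15)(x − 3)

Testing divisors of the constant over divisors of the leading coefficient, x = 3 is a root, so (x − 3) is a factor; dividing leaves 7x^3 + x^2 − 1395x − 2925.
Continuing, x = 15 is a root, so (x − 15) divides it; the quotient is 7x^2 + 106x + 195.
The remaining quadratic factors as (7x + 15)(x + 13).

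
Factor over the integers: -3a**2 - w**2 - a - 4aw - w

Group: -3a(a + w) + (-w - 1)(a + w); both groups contain (a + w).

-(3a + w + 1)(a + w)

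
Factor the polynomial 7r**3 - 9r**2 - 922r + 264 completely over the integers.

Trying the rational-root candidates, r = 2/7 is a root, so (7r - 2) is a factor; dividing leaves r**2 - r - 132.
The remaining quadratic factors as (r - 12)(r + 11).

(7r - 2)(r + 11)(r - 12)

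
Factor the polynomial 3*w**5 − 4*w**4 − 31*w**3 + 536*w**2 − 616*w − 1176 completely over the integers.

By the rational root theorem, w = −6 is a root, so (w + 6) divides it; the quotient is 3*w**4 − 22*w**3 + 101*w**2 − 70*w − 196.
Then w = 7/3 is a root, giving the factor (3*w − 7) and quotient w**3 − 5*w**2 + 22*w + 28.
Then w = −1 is a root, giving the factor (w + 1) and quotient w**2 − 6*w + 28.
The quadratic w**2 − 6*w + 28 has discriminant −76 < 0 and is irreducible over ℤ.

(3*w − 7)*(w + 1)*(w + 6)*(w**2 − 6*w + 28)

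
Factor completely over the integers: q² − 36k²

Recognize a difference of squares with the parts q and 6k.

(q − 6k)(q + 6k)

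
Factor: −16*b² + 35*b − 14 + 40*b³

(5*b − 2)*(8*b² + 7)

Group as (40*b³ + 35*b) + (−16*b² − 14) = 5*b*(8*b² + 7) − 2*(8*b² + 7).
Both groups share the factor (8*b² + 7).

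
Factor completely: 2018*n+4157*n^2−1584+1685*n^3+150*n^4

By the rational root theorem, n = −8 is a root, so (n+8) is a factor; dividing leaves 150*n^3+485*n^2+277*n−198.
Next, n = 2/5 is a root, so (5*n−2) is a factor; dividing leaves 30*n^2+109*n+99.
The remaining quadratic factors as (5*n+9)(6*n+11).

(5*n+9)*(5*n−2)*(6*n+11)*(n+8)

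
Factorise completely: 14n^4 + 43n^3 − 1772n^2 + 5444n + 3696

(2n − 11)(7n + 4)(n + 14)(n − 6)

By the rational root theorem, n = 11/2 is a root, so (2n − 11) is a factor; dividing leaves 7n^3 + 60n^2 − 556n − 336.
Next, n = −4/7 is a root, so (7n + 4) is a factor; dividing leaves n^2 + 8n − 84.
The remaining quadratic factors as (n − 6)(n + 14).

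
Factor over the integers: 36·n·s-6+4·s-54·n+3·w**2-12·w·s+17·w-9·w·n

Group: 3·w·(w-4·s+6) + (-9·n-1)·(w-4·s+6); both groups contain (w-4·s+6).

(w-4·s+6)·(3·w-9·n-1)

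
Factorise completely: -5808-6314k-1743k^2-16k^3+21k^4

Testing divisors of the constant over divisors of the leading coefficient, k = 11 is a root, so (k-11) divides it; the quotient is 21k^3+215k^2+622k+528.
Then k = -11/7 is a root, giving the factor (7k+11) and quotient 3k^2+26k+48.
The remaining quadratic factors as (3k+8)(k+6).

(3k+8)(7k+11)(k+6)(k-11)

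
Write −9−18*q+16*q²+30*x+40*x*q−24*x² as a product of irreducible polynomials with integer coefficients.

Group: −6*x*(4*x−8*q−3) + (−2*q+3)*(4*x−8*q−3); both groups contain (4*x−8*q−3).

−(4*x−8*q−3)*(6*x+2*q−3)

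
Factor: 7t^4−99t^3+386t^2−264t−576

(7t+6)(t−3)(t−4)(t−8)

Testing divisors of the constant over divisors of the leading coefficient, t = 4 is a root, giving the factor (t−4) and quotient 7t^3−71t^2+102t+144.
Continuing, t = 3 is a root, so (t−3) is a factor; dividing leaves 7t^2−50t−48.
The remaining quadratic factors as (t−8)(7t+6).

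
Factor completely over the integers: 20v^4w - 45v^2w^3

Every term has a factor of 5v^2w. Then 4v^2 - 9w^2 = (2v)² − (3w)².

5v^2w(2v + 3w)(2v - 3w)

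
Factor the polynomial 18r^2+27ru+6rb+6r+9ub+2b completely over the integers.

(6r+9u+2)(3r+b)

Group: 6r(3r+b) + (9u+2)(3r+b); both groups contain (3r+b).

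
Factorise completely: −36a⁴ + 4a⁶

4a⁴(a + 3)(a − 3)

Factor out 4a⁴ first: what remains is a² − 9.
Recognize a difference of squares with the parts a and 3.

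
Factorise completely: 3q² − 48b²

Pull out the common factor 3; q² − 16b² is a difference of squares.

3(q − 4b)(q + 4b)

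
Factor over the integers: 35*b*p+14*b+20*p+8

(5*p+2)*(7*b+4)

Group as (35*b*p+14*b) + (20*p+8) = 7*b*(5*p+2) + 4*(5*p+2).
Both groups share the factor (5*p+2).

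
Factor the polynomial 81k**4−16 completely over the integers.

Write as (9k**2)² − (4)², then factor 9k**2−4 once more.

(3k+2)(3k−2)(9k**2+4)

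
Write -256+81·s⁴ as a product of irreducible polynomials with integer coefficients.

Write as (9·s²)² − (16)², then factor 9·s²-16 once more.

(3·s+4)·(3·s-4)·(9·s²+16)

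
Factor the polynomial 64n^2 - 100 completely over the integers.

4(4n + 5)(4n - 5)

Factor out 4, leaving 16n^2 - 25, which is a difference of two squares.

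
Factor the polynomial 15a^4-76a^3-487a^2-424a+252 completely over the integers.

Among the possible rational roots, a = 2/5 is a root, so (5a-2) is a factor; dividing leaves 3a^3-14a^2-103a-126.
Next, a = -7/3 is a root, giving the factor (3a+7) and quotient a^2-7a-18.
The remaining quadratic factors as (a+2)(a-9).

(3a+7)(5a-2)(a+2)(a-9)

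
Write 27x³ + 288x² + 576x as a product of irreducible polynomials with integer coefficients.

Pull out the common factor 9x, then factor the remaining trinomial.

9x(3x + 8)(x + 8)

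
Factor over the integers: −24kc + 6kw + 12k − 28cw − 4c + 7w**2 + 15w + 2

−(4c − w − 2)(6k + 7w + 1)

Group: −4c(6k + 7w + 1) + (w + 2)(6k + 7w + 1); both groups contain (6k + 7w + 1).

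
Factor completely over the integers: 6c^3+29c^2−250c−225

By the rational root theorem, c = −5/6 is a root, so (6c+5) divides it; the quotient is c^2+4c−45.
The remaining quadratic factors as (c+9)(c−5).

(6c+5)(c+9)(c−5)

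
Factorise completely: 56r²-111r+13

Need a pair with product 56·13 = 728 and sum -111: that's -7 and -104.
Split the middle term: 56r²-7r - 104r+13 = 7r(8r-1) - 13(8r-1).

(7r-13)(8r-1)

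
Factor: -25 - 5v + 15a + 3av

Group as (3av + 15a) + (-5v - 25) = 3a(v + 5) - 5(v + 5).
Both groups share the factor (v + 5).

(3a - 5)(v + 5)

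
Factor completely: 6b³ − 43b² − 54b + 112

Testing divisors of the constant over divisors of the leading coefficient, b = −2 is a root, giving the factor (b + 2) and quotient 6b² − 55b + 56.
The remaining quadratic factors as (6b − 7)(b − 8).

(6b − 7)(b + 2)(b − 8)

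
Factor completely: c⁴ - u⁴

(c)⁴ − (u)⁴ = ((c)² − (u)²)((c)² + (u)²); the first factor splits again, the second (c² + u²) is irreducible.

(c + u)(c - u)(c² + u²)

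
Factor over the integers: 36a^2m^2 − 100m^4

4m^2(3a + 5m)(3a − 5m)

Every term has a factor of 4m^2. Then 9a^2 − 25m^2 = (3a)² − (5m)².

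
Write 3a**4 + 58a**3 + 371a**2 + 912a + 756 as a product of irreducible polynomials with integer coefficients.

(3a + 7)(a + 2)(a + 6)(a + 9)

Testing divisors of the constant over divisors of the leading coefficient, a = -9 is a root, so (a + 9) is a factor; dividing leaves 3a**3 + 31a**2 + 92a + 84.
Next, a = -7/3 is a root, so (3a + 7) divides it; the quotient is a**2 + 8a + 12.
The remaining quadratic factors as (a + 6)(a + 2).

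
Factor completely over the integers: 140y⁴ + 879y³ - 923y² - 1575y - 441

Testing divisors of the constant over divisors of the leading coefficient, y = -7 is a root, giving the factor (y + 7) and quotient 140y³ - 101y² - 216y - 63.
Then y = -3/7 is a root, giving the factor (7y + 3) and quotient 20y² - 23y - 21.
The remaining quadratic factors as (5y + 3)(4y - 7).

(4y - 7)(5y + 3)(7y + 3)(y + 7)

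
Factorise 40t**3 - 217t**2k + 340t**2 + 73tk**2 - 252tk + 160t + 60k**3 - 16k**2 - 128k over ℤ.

(5t - 4k)(t - 5k + 8)(8t + 3k + 4)

Group: t(40t**2 - 17tk + 20t - 12k**2 - 16k) + (-5k + 8)(40t**2 - 17tk + 20t - 12k**2 - 16k); both groups contain (40t**2 - 17tk + 20t - 12k**2 - 16k), so (t - 5k + 8) is a factor with cofactor 40t**2 - 17tk + 20t - 12k**2 - 16k.
The cofactor groups again: 40t**2 - 17tk + 20t - 12k**2 - 16k = 8t(5t - 4k) + (3k + 4)(5t - 4k); both groups contain (5t - 4k), giving (8t + 3k + 4)(5t - 4k).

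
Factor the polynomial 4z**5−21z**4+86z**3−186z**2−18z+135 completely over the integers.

Testing divisors of the constant over divisors of the leading coefficient, z = 3 is a root, so (z−3) divides it; the quotient is 4z**4−9z**3+59z**2−9z−45.
Continuing, z = 1 is a root, so (z−1) divides it; the quotient is 4z**3−5z**2+54z+45.
Continuing, z = −3/4 is a root, so (4z+3) is a factor; dividing leaves z**2−2z+15.
The quadratic z**2−2z+15 has discriminant −56 < 0 and is irreducible over ℤ.

(4z+3)(z−1)(z−3)(z**2−2z+15)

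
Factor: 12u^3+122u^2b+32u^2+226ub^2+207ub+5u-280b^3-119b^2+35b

Group: u(12u^2+38ub+32u-40b^2-17b+5) + 7b(12u^2+38ub+32u-40b^2-17b+5); both groups contain (12u^2+38ub+32u-40b^2-17b+5), so (u+7b) is a factor with cofactor 12u^2+38ub+32u-40b^2-17b+5.
The cofactor groups again: 12u^2+38ub+32u-40b^2-17b+5 = 6u(2u+8b+5) + (-5b+1)(2u+8b+5); both groups contain (2u+8b+5), giving (6u-5b+1)(2u+8b+5).

(6u-5b+1)(u+7b)(2u+8b+5)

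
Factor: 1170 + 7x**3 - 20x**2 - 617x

Among the possible rational roots, x = 10 is a root, so (x - 10) divides it; the quotient is 7x**2 + 50x - 117.
The remaining quadratic factors as (x + 9)(7x - 13).

(7x - 13)(x + 9)(x - 10)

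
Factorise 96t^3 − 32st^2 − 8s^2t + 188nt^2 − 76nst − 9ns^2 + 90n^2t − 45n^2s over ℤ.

−(5n + s + 6t)(9n + 8t)(s − 2t)

Group: 5n(−9ns + 18nt − 8st + 16t^2) + (s + 6t)(−9ns + 18nt − 8st + 16t^2); both groups contain (−9ns + 18nt − 8st + 16t^2), so (5n + s + 6t) is a factor with cofactor −9ns + 18nt − 8st + 16t^2.
The cofactor groups again: −9ns + 18nt − 8st + 16t^2 = −9n(s − 2t) − 8t(s − 2t); both groups contain (s − 2t), giving −(9n + 8t)(s − 2t).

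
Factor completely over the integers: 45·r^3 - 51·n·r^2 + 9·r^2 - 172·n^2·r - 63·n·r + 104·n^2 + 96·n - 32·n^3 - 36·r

-(4·n + 3·r + 3)·(8·n - 3·r)·(n + 5·r - 4)

Group: 4·n·(-8·n^2 - 37·n·r + 32·n + 15·r^2 - 12·r) + (3·r + 3)·(-8·n^2 - 37·n·r + 32·n + 15·r^2 - 12·r); both groups contain (-8·n^2 - 37·n·r + 32·n + 15·r^2 - 12·r), so (4·n + 3·r + 3) is a factor with cofactor -8·n^2 - 37·n·r + 32·n + 15·r^2 - 12·r.
The cofactor groups again: -8·n^2 - 37·n·r + 32·n + 15·r^2 - 12·r = -n·(8·n - 3·r) + (-5·r + 4)·(8·n - 3·r); both groups contain (8·n - 3·r), giving -(n + 5·r - 4)·(8·n - 3·r).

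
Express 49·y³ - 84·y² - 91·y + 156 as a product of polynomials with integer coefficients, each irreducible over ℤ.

(7·y - 12)·(7·y² - 13)

Group as (49·y³ - 91·y) + (-84·y² + 156) = 7·y·(7·y² - 13) - 12·(7·y² - 13).
Both groups share the factor (7·y² - 13).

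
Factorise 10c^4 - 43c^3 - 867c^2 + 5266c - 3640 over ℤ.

(2c - 13)(5c - 4)(c + 10)(c - 7)

Testing divisors of the constant over divisors of the leading coefficient, c = 4/5 is a root, so (5c - 4) divides it; the quotient is 2c^3 - 7c^2 - 179c + 910.
Next, c = -10 is a root, giving the factor (c + 10) and quotient 2c^2 - 27c + 91.
The remaining quadratic factors as (c - 7)(2c - 13).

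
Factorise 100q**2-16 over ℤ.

4(5q+2)(5q-2)

Pull out the common factor 4; 25q**2-4 is a difference of squares.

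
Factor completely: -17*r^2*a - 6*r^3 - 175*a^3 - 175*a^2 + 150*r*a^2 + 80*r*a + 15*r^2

-(2*r - 5*a - 5)*(3*r - 5*a)*(r + 7*a)

Group: 3*r*(-2*r^2 - 9*r*a + 5*r + 35*a^2 + 35*a) - 5*a*(-2*r^2 - 9*r*a + 5*r + 35*a^2 + 35*a); both groups contain (-2*r^2 - 9*r*a + 5*r + 35*a^2 + 35*a), so (3*r - 5*a) is a factor with cofactor -2*r^2 - 9*r*a + 5*r + 35*a^2 + 35*a.
The cofactor groups again: -2*r^2 - 9*r*a + 5*r + 35*a^2 + 35*a = -r*(2*r - 5*a - 5) - 7*a*(2*r - 5*a - 5); both groups contain (2*r - 5*a - 5), giving -(r + 7*a)*(2*r - 5*a - 5).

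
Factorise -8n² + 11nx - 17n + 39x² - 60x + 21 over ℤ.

-(8n + 13x - 7)(n - 3x + 3)

Group: -n(8n + 13x - 7) + (3x - 3)(8n + 13x - 7); both groups contain (8n + 13x - 7).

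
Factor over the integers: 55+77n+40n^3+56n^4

(7n+5)(8n^3+11)

Group as (56n^4+77n) + (40n^3+55) = 7n(8n^3+11) + 5(8n^3+11).
Both groups share the factor (8n^3+11).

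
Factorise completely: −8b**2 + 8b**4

Every term has a factor of 8b**2. Then b**2 − 1 = (b)² − (1)².

8b**2(b + 1)(b − 1)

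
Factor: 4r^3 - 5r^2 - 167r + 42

(4r - 1)(r + 6)(r - 7)

Testing divisors of the constant over divisors of the leading coefficient, r = -6 is a root, so (r + 6) is a factor; dividing leaves 4r^2 - 29r + 7.
The remaining quadratic factors as (r - 7)(4r - 1).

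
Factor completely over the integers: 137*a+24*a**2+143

(3*a+13)*(8*a+11)

Need a pair with product 24·143 = 3432 and sum 137: that's 104 and 33.
Split the middle term: 24*a**2+104*a + 33*a+143 = 8*a*(3*a+13) + 11*(3*a+13).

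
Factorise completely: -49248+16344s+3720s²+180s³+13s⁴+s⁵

Among the possible rational roots, s = -9 is a root, so (s+9) is a factor; dividing leaves s⁴+4s³+144s²+2424s-5472.
Next, s = -12 is a root, giving the factor (s+12) and quotient s³-8s²+240s-456.
Continuing, s = 2 is a root, so (s-2) divides it; the quotient is s²-6s+228.
The quadratic s²-6s+228 has discriminant -876 < 0 and is irreducible over ℤ.

(s+12)(s+9)(s-2)(s²-6s+228)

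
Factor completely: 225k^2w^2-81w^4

Factor out 9w^2, leaving 25k^2-9w^2, which is a difference of two squares.

9w^2(5k+3w)(5k-3w)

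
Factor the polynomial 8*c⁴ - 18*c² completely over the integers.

Every term has a factor of 2*c². Then 4*c² - 9 = (2*c)² − (3)².

2*c²*(2*c + 3)*(2*c - 3)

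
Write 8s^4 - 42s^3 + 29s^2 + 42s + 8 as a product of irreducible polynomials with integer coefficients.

By the rational root theorem, s = -1/2 is a root, so (2s + 1) divides it; the quotient is 4s^3 - 23s^2 + 26s + 8.
Then s = 4 is a root, so (s - 4) divides it; the quotient is 4s^2 - 7s - 2.
The remaining quadratic factors as (s - 2)(4s + 1).

(2s + 1)(4s + 1)(s - 2)(s - 4)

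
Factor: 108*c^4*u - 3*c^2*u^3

Every term has a factor of 3*c^2*u. Then 36*c^2 - u^2 = (6*c)² − (u)².

3*c^2*u*(6*c + u)*(6*c - u)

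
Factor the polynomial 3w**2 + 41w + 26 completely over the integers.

Need a pair with product 3·26 = 78 and sum 41: that's 39 and 2.
Split the middle term: 3w**2 + 39w + 2w + 26 = 3w(w + 13) + 2(w + 13).

(3w + 2)(w + 13)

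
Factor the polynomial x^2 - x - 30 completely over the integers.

Two integers with product -30 and sum -1 are 5 and -6.

(x + 5)*(x - 6)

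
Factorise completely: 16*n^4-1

(2*n+1)*(2*n-1)*(4*n^2+1)

(2*n)⁴ − (1)⁴ = ((2*n)² − (1)²)((2*n)² + (1)²); the first factor splits again, the second (4*n^2+1) is irreducible.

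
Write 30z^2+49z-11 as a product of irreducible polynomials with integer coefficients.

(5z-1)(6z+11)

Need a pair with product 30·(-11) = -330 and sum 49: that's 55 and -6.
Split the middle term: 30z^2+55z - 6z-11 = 5z(6z+11) - (6z+11).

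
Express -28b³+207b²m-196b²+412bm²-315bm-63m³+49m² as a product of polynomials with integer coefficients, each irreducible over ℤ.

-(4b+7m)(7b-m)(b-9m+7)

Group: b(-28b²-45bm+7m²) + (-9m+7)(-28b²-45bm+7m²); both groups contain (-28b²-45bm+7m²), so (b-9m+7) is a factor with cofactor -28b²-45bm+7m².
The cofactor groups again: -28b²-45bm+7m² = -7b(4b+7m) + m(4b+7m); both groups contain (4b+7m), giving -(7b-m)(4b+7m).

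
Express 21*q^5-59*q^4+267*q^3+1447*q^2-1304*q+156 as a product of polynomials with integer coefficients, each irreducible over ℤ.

(3*q-2)*(7*q-1)*(q+3)*(q^2-5*q+26)

Testing divisors of the constant over divisors of the leading coefficient, q = -3 is a root, so (q+3) is a factor; dividing leaves 21*q^4-122*q^3+633*q^2-452*q+52.
Next, q = 1/7 is a root, so (7*q-1) is a factor; dividing leaves 3*q^3-17*q^2+88*q-52.
Next, q = 2/3 is a root, so (3*q-2) is a factor; dividing leaves q^2-5*q+26.
The quadratic q^2-5*q+26 has discriminant -79 < 0 and is irreducible over ℤ.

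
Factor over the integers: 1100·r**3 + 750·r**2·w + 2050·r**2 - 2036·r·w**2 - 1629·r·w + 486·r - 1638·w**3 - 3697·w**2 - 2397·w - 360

Group: 10·r·(110·r**2 + 229·r·w + 238·r + 117·w**2 + 239·w + 120) + (-14·w - 3)·(110·r**2 + 229·r·w + 238·r + 117·w**2 + 239·w + 120); both groups contain (110·r**2 + 229·r·w + 238·r + 117·w**2 + 239·w + 120), so (10·r - 14·w - 3) is a factor with cofactor 110·r**2 + 229·r·w + 238·r + 117·w**2 + 239·w + 120.
The cofactor groups again: 110·r**2 + 229·r·w + 238·r + 117·w**2 + 239·w + 120 = 11·r·(10·r + 9·w + 8) + (13·w + 15)·(10·r + 9·w + 8); both groups contain (10·r + 9·w + 8), giving (11·r + 13·w + 15)·(10·r + 9·w + 8).

(10·r + 9·w + 8)·(10·r - 14·w - 3)·(11·r + 13·w + 15)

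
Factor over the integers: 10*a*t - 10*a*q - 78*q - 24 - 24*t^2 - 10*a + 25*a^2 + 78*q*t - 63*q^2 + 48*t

Group: 5*a*(5*a - 9*q + 6*t - 6) + (7*q - 4*t + 4)*(5*a - 9*q + 6*t - 6); both groups contain (5*a - 9*q + 6*t - 6).

(5*a + 7*q - 4*t + 4)*(5*a - 9*q + 6*t - 6)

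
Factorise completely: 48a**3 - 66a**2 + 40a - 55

(8a - 11)(6a**2 + 5)

Group as (48a**3 + 40a) + (-66a**2 - 55) = 8a(6a**2 + 5) - 11(6a**2 + 5).
Both groups share the factor (6a**2 + 5).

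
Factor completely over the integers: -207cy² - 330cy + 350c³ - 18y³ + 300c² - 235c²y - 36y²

(10c + y)(5c - 6y)(7c + 3y + 6)

Group: 7c(50c² - 55cy - 6y²) + (3y + 6)(50c² - 55cy - 6y²); both groups contain (50c² - 55cy - 6y²), so (7c + 3y + 6) is a factor with cofactor 50c² - 55cy - 6y².
The cofactor groups again: 50c² - 55cy - 6y² = 5c(10c + y) - 6y(10c + y); both groups contain (10c + y), giving (5c - 6y)(10c + y).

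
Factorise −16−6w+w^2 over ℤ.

(w+2)(w−8)

Two integers with product −16 and sum −6 are 2 and −8.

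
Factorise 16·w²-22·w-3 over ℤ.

Need a pair with product 16·(-3) = -48 and sum -22: that's 2 and -24.
Split the middle term: 16·w²+2·w - 24·w-3 = 2·w·(8·w+1) - 3·(8·w+1).

(2·w-3)·(8·w+1)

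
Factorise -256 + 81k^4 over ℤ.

(3k + 4)(3k - 4)(9k^2 + 16)

(3k)⁴ − (4)⁴ = ((3k)² − (4)²)((3k)² + (4)²); the first factor splits again, the second (9k^2 + 16) is irreducible.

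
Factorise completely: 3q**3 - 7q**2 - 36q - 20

(3q + 2)(q + 2)(q - 5)

Trying the rational-root candidates, q = 5 is a root, so (q - 5) divides it; the quotient is 3q**2 + 8q + 4.
The remaining quadratic factors as (q + 2)(3q + 2).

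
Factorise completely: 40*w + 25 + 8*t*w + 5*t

Group as (8*t*w + 5*t) + (40*w + 25) = t*(8*w + 5) + 5*(8*w + 5).
Both groups share the factor (8*w + 5).

(8*w + 5)*(t + 5)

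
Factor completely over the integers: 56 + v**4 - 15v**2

(v**2 - 7)(v**2 - 8)

Substitute u = v**2 to get a quadratic in u, then factor.
v**2 - 7 is irreducible over ℤ (7 is not a perfect square).
v**2 - 8 is irreducible over ℤ (8 is not a perfect square).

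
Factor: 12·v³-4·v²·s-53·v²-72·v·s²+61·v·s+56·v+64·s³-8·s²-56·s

(4·v-8·s-7)·(v-s)·(3·v+8·s-8)

Group: 3·v·(4·v²-12·v·s-7·v+8·s²+7·s) + (8·s-8)·(4·v²-12·v·s-7·v+8·s²+7·s); both groups contain (4·v²-12·v·s-7·v+8·s²+7·s), so (3·v+8·s-8) is a factor with cofactor 4·v²-12·v·s-7·v+8·s²+7·s.
The cofactor groups again: 4·v²-12·v·s-7·v+8·s²+7·s = v·(4·v-8·s-7) - s·(4·v-8·s-7); both groups contain (4·v-8·s-7), giving (v-s)·(4·v-8·s-7).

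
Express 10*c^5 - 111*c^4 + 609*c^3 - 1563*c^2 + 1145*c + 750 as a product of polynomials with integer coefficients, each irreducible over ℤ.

(2*c - 5)*(5*c + 2)*(c - 3)*(c^2 - 6*c + 25)

Among the possible rational roots, c = 5/2 is a root, giving the factor (2*c - 5) and quotient 5*c^4 - 43*c^3 + 197*c^2 - 289*c - 150.
Continuing, c = -2/5 is a root, so (5*c + 2) is a factor; dividing leaves c^3 - 9*c^2 + 43*c - 75.
Then c = 3 is a root, giving the factor (c - 3) and quotient c^2 - 6*c + 25.
The quadratic c^2 - 6*c + 25 has discriminant -64 < 0 and is irreducible over ℤ.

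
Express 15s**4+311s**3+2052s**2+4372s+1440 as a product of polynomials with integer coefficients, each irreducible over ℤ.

Testing divisors of the constant over divisors of the leading coefficient, s = -8 is a root, so (s+8) is a factor; dividing leaves 15s**3+191s**2+524s+180.
Then s = -9 is a root, so (s+9) divides it; the quotient is 15s**2+56s+20.
The remaining quadratic factors as (5s+2)(3s+10).

(3s+10)(5s+2)(s+8)(s+9)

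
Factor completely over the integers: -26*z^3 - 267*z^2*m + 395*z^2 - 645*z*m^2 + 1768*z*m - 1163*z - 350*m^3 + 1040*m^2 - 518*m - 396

Group: 13*z*(-2*z^2 - 19*z*m + 31*z - 35*m^2 + 118*m - 99) + (10*m + 4)*(-2*z^2 - 19*z*m + 31*z - 35*m^2 + 118*m - 99); both groups contain (-2*z^2 - 19*z*m + 31*z - 35*m^2 + 118*m - 99), so (13*z + 10*m + 4) is a factor with cofactor -2*z^2 - 19*z*m + 31*z - 35*m^2 + 118*m - 99.
The cofactor groups again: -2*z^2 - 19*z*m + 31*z - 35*m^2 + 118*m - 99 = -z*(2*z + 5*m - 9) + (-7*m + 11)*(2*z + 5*m - 9); both groups contain (2*z + 5*m - 9), giving -(z + 7*m - 11)*(2*z + 5*m - 9).

-(13*z + 10*m + 4)*(2*z + 5*m - 9)*(z + 7*m - 11)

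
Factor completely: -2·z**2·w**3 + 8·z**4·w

Factor out 2·z**2·w, leaving 4·z**2 - w**2, which is a difference of two squares.

2·w·z**2·(2·z - w)·(2·z + w)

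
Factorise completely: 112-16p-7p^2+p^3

Among the possible rational roots, p = 4 is a root, so (p-4) divides it; the quotient is p^2-3p-28.
The remaining quadratic factors as (p-7)(p+4).

(p+4)(p-4)(p-7)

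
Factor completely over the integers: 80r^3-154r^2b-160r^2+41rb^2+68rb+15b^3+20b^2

(2r-3b-4)(8r-5b)(5r+b)

Group: 2r(40r^2-17rb-5b^2) + (-3b-4)(40r^2-17rb-5b^2); both groups contain (40r^2-17rb-5b^2), so (2r-3b-4) is a factor with cofactor 40r^2-17rb-5b^2.
The cofactor groups again: 40r^2-17rb-5b^2 = 8r(5r+b) - 5b(5r+b); both groups contain (5r+b), giving (8r-5b)(5r+b).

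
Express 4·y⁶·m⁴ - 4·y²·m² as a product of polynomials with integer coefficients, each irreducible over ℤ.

4·m²·y²·(y²·m + 1)·(y²·m - 1)

Pull out the common factor 4·y²·m², leaving y⁴·m² - 1.
Recognize a difference of squares with the parts y²·m and 1.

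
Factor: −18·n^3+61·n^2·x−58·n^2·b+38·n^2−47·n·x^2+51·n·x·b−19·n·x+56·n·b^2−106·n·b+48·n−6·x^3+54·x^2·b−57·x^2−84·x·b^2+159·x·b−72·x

Group: 2·n·(−9·n^2+17·n·x−29·n·b+19·n+2·x^2−18·x·b+19·x+28·b^2−53·b+24) − 3·x·(−9·n^2+17·n·x−29·n·b+19·n+2·x^2−18·x·b+19·x+28·b^2−53·b+24); both groups contain (−9·n^2+17·n·x−29·n·b+19·n+2·x^2−18·x·b+19·x+28·b^2−53·b+24), so (2·n−3·x) is a factor with cofactor −9·n^2+17·n·x−29·n·b+19·n+2·x^2−18·x·b+19·x+28·b^2−53·b+24.
The cofactor groups again: −9·n^2+17·n·x−29·n·b+19·n+2·x^2−18·x·b+19·x+28·b^2−53·b+24 = −9·n·(n−2·x+4·b−3) + (−x+7·b−8)·(n−2·x+4·b−3); both groups contain (n−2·x+4·b−3), giving −(9·n+x−7·b+8)·(n−2·x+4·b−3).

−(9·n+x−7·b+8)·(2·n−3·x)·(n−2·x+4·b−3)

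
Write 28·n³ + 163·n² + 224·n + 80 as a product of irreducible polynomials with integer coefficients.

Among the possible rational roots, n = -5/4 is a root, so (4·n + 5) is a factor; dividing leaves 7·n² + 32·n + 16.
The remaining quadratic factors as (7·n + 4)(n + 4).

(4·n + 5)·(7·n + 4)·(n + 4)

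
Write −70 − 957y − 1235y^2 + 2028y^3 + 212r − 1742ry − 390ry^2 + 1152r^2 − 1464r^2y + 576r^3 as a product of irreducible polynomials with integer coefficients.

Group: 6r(96r^2 − 52ry + 208r − 169y^2 + 117y + 70) + (−12y − 1)(96r^2 − 52ry + 208r − 169y^2 + 117y + 70); both groups contain (96r^2 − 52ry + 208r − 169y^2 + 117y + 70), so (6r − 12y − 1) is a factor with cofactor 96r^2 − 52ry + 208r − 169y^2 + 117y + 70.
The cofactor groups again: 96r^2 − 52ry + 208r − 169y^2 + 117y + 70 = 12r(8r − 13y + 14) + (13y + 5)(8r − 13y + 14); both groups contain (8r − 13y + 14), giving (12r + 13y + 5)(8r − 13y + 14).

(12r + 13y + 5)(6r − 12y − 1)(8r − 13y + 14)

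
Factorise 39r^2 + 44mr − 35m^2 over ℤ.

−(5m + 3r)(7m − 13r)

Group: −7m(5m + 3r) + 13r(5m + 3r); both groups contain (5m + 3r).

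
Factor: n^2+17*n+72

(n+8)*(n+9)

Two integers with product 72 and sum 17 are 8 and 9.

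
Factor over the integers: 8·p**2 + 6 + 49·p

Need a pair with product 8·6 = 48 and sum 49: that's 1 and 48.
Split the middle term: 8·p**2 + p + 48·p + 6 = p·(8·p + 1) + 6·(8·p + 1).

(8·p + 1)·(p + 6)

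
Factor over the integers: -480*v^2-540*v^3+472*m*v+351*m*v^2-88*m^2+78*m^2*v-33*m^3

Group: m*(-33*m^2-54*m*v-88*m+135*v^2+120*v) - 4*v*(-33*m^2-54*m*v-88*m+135*v^2+120*v); both groups contain (-33*m^2-54*m*v-88*m+135*v^2+120*v), so (m-4*v) is a factor with cofactor -33*m^2-54*m*v-88*m+135*v^2+120*v.
The cofactor groups again: -33*m^2-54*m*v-88*m+135*v^2+120*v = -3*m*(11*m-15*v) + (-9*v-8)*(11*m-15*v); both groups contain (11*m-15*v), giving -(3*m+9*v+8)*(11*m-15*v).

-(11*m-15*v)*(3*m+9*v+8)*(m-4*v)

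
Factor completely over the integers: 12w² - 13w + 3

(3w - 1)(4w - 3)

Need a pair with product 12·3 = 36 and sum -13: that's -9 and -4.
Split the middle term: 12w² - 9w - 4w + 3 = 3w(4w - 3) - (4w - 3).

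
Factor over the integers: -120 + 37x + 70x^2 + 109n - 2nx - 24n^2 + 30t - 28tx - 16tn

Group: -8n(2t + 3n - 5x - 8) + (-14x + 15)(2t + 3n - 5x - 8); both groups contain (2t + 3n - 5x - 8).

-(2t + 3n - 5x - 8)(8n + 14x - 15)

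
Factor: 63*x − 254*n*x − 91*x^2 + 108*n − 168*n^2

Group: −14*n*(12*n + 7*x) + (−13*x + 9)*(12*n + 7*x); both groups contain (12*n + 7*x).

−(12*n + 7*x)*(14*n + 13*x − 9)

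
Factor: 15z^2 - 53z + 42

Need a pair with product 15·42 = 630 and sum -53: that's -18 and -35.
Split the middle term: 15z^2 - 18z - 35z + 42 = 3z(5z - 6) - 7(5z - 6).

(3z - 7)(5z - 6)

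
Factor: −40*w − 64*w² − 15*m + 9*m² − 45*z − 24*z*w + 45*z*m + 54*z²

Group: 6*z*(9*z + 3*m + 8*w) + (3*m − 8*w − 5)*(9*z + 3*m + 8*w); both groups contain (9*z + 3*m + 8*w).

(9*z + 3*m + 8*w)*(6*z + 3*m − 8*w − 5)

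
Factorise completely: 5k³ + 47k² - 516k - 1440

Among the possible rational roots, k = 8 is a root, so (k - 8) divides it; the quotient is 5k² + 87k + 180.
The remaining quadratic factors as (5k + 12)(k + 15).

(5k + 12)(k + 15)(k - 8)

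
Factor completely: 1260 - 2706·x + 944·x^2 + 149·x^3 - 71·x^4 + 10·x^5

(2·x + 7)·(5·x - 3)·(x - 2)·(x^2 - 8·x + 30)

By the rational root theorem, x = -7/2 is a root, giving the factor (2·x + 7) and quotient 5·x^4 - 53·x^3 + 260·x^2 - 438·x + 180.
Continuing, x = 2 is a root, so (x - 2) is a factor; dividing leaves 5·x^3 - 43·x^2 + 174·x - 90.
Then x = 3/5 is a root, so (5·x - 3) is a factor; dividing leaves x^2 - 8·x + 30.
The quadratic x^2 - 8·x + 30 has discriminant -56 < 0 and is irreducible over ℤ.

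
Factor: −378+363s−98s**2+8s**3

(2s−9)(4s−7)(s−6)

Among the possible rational roots, s = 6 is a root, so (s−6) divides it; the quotient is 8s**2−50s+63.
The remaining quadratic factors as (4s−7)(2s−9).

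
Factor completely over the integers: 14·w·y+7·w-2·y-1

(2·y+1)·(7·w-1)

Group as (14·w·y+7·w) + (-2·y-1) = 7·w·(2·y+1) - (2·y+1).
Both groups share the factor (2·y+1).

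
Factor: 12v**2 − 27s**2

3(2v − 3s)(2v + 3s)

Factor out 3, leaving 4v**2 − 9s**2, which is a difference of two squares.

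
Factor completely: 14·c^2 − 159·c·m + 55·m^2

(14·c − 5·m)·(c − 11·m)

Group: 14·c·(c − 11·m) − 5·m·(c − 11·m); both groups contain (c − 11·m).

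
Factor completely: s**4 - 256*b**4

Difference of squares twice: with A = s and B = 4*b, A⁴ − B⁴ = (A² − B²)(A² + B²), and A² − B² factors again.

(s - 4*b)*(s + 4*b)*(s**2 + 16*b**2)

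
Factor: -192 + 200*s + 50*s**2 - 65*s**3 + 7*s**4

(7*s + 12)*(s - 1)*(s - 2)*(s - 8)

Trying the rational-root candidates, s = 1 is a root, giving the factor (s - 1) and quotient 7*s**3 - 58*s**2 - 8*s + 192.
Continuing, s = 8 is a root, so (s - 8) is a factor; dividing leaves 7*s**2 - 2*s - 24.
The remaining quadratic factors as (7*s + 12)(s - 2).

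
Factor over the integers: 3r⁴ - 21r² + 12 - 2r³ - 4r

(3r - 2)(r + 1)(r + 2)(r - 3)

Among the possible rational roots, r = 3 is a root, so (r - 3) divides it; the quotient is 3r³ + 7r² - 4.
Continuing, r = 2/3 is a root, so (3r - 2) is a factor; dividing leaves r² + 3r + 2.
The remaining quadratic factors as (r + 1)(r + 2).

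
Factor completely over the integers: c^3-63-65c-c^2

(c+1)(c+7)(c-9)

Testing divisors of the constant over divisors of the leading coefficient, c = -1 is a root, giving the factor (c+1) and quotient c^2-2c-63.
The remaining quadratic factors as (c+7)(c-9).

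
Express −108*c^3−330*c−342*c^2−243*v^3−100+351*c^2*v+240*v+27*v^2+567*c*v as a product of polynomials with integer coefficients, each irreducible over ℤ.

−(12*c+9*v+10)*(3*c−3*v+2)*(3*c−9*v+5)

Group: 3*c*(−36*c^2+9*c*v−54*c+27*v^2+12*v−20) + (−9*v+5)*(−36*c^2+9*c*v−54*c+27*v^2+12*v−20); both groups contain (−36*c^2+9*c*v−54*c+27*v^2+12*v−20), so (3*c−9*v+5) is a factor with cofactor −36*c^2+9*c*v−54*c+27*v^2+12*v−20.
The cofactor groups again: −36*c^2+9*c*v−54*c+27*v^2+12*v−20 = −12*c*(3*c−3*v+2) + (−9*v−10)*(3*c−3*v+2); both groups contain (3*c−3*v+2), giving −(12*c+9*v+10)*(3*c−3*v+2).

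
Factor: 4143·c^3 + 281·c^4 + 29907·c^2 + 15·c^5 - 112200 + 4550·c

Trying the rational-root candidates, c = -10 is a root, giving the factor (c + 10) and quotient 15·c^4 + 131·c^3 + 2833·c^2 + 1577·c - 11220.
Then c = 5/3 is a root, so (3·c - 5) divides it; the quotient is 5·c^3 + 52·c^2 + 1031·c + 2244.
Next, c = -12/5 is a root, so (5·c + 12) is a factor; dividing leaves c^2 + 8·c + 187.
The quadratic c^2 + 8·c + 187 has discriminant -684 < 0 and is irreducible over ℤ.

(3·c - 5)·(5·c + 12)·(c + 10)·(c^2 + 8·c + 187)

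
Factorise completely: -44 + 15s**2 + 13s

Need a pair with product 15·(-44) = -660 and sum 13: that's -20 and 33.
Split the middle term: 15s**2 - 20s + 33s - 44 = 5s(3s - 4) + 11(3s - 4).

(3s - 4)(5s + 11)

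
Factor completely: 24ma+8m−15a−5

(3a+1)(8m−5)

Group as (24ma+8m) + (−15a−5) = 8m(3a+1) − 5(3a+1).
Both groups share the factor (3a+1).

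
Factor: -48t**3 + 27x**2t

3t(3x - 4t)(3x + 4t)

Every term has a factor of 3t. Then 9x**2 - 16t**2 = (3x)² − (4t)².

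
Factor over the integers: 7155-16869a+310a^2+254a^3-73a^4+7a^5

(7a-3)(a+5)(a-9)(a^2-6a+53)

Among the possible rational roots, a = -5 is a root, so (a+5) is a factor; dividing leaves 7a^4-108a^3+794a^2-3660a+1431.
Next, a = 9 is a root, so (a-9) divides it; the quotient is 7a^3-45a^2+389a-159.
Continuing, a = 3/7 is a root, so (7a-3) is a factor; dividing leaves a^2-6a+53.
The quadratic a^2-6a+53 has discriminant -176 < 0 and is irreducible over ℤ.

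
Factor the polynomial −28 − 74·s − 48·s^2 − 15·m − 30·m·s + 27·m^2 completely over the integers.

(3·m − 6·s − 4)·(9·m + 8·s + 7)

Group: 3·m·(9·m + 8·s + 7) + (−6·s − 4)·(9·m + 8·s + 7); both groups contain (9·m + 8·s + 7).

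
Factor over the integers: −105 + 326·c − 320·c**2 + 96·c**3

Trying the rational-root candidates, c = 7/4 is a root, so (4·c − 7) divides it; the quotient is 24·c**2 − 38·c + 15.
The remaining quadratic factors as (4·c − 3)(6·c − 5).

(4·c − 3)·(4·c − 7)·(6·c − 5)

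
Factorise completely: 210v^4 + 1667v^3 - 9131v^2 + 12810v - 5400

Trying the rational-root candidates, v = -12 is a root, giving the factor (v + 12) and quotient 210v^3 - 853v^2 + 1105v - 450.
Continuing, v = 10/7 is a root, so (7v - 10) divides it; the quotient is 30v^2 - 79v + 45.
The remaining quadratic factors as (5v - 9)(6v - 5).

(5v - 9)(6v - 5)(7v - 10)(v + 12)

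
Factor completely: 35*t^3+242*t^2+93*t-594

Trying the rational-root candidates, t = -11/5 is a root, so (5*t+11) is a factor; dividing leaves 7*t^2+33*t-54.
The remaining quadratic factors as (7*t-9)(t+6).

(5*t+11)*(7*t-9)*(t+6)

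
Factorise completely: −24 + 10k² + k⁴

(k² + 12)(k² − 2)

Substitute u = k² to get a quadratic in u, then factor.
k² + 12 is irreducible over ℤ (always positive, so no real roots).
k² − 2 is irreducible over ℤ (2 is not a perfect square).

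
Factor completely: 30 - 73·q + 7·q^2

Need a pair with product 7·30 = 210 and sum -73: that's -70 and -3.
Split the middle term: 7·q^2 - 70·q - 3·q + 30 = 7·q·(q - 10) - 3·(q - 10).

(7·q - 3)·(q - 10)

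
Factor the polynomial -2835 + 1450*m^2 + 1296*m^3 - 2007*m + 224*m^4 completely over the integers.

(2*m + 7)*(4*m + 9)*(4*m - 5)*(7*m + 9)

Trying the rational-root candidates, m = -9/4 is a root, giving the factor (4*m + 9) and quotient 56*m^3 + 198*m^2 - 83*m - 315.
Then m = -9/7 is a root, giving the factor (7*m + 9) and quotient 8*m^2 + 18*m - 35.
The remaining quadratic factors as (2*m + 7)(4*m - 5).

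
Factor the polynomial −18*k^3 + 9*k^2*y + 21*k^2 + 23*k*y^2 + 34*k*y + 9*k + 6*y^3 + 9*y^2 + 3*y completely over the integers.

−(2*k − 3*y − 3)*(3*k + 2*y + 1)*(3*k + y)

Group: 3*k*(−6*k^2 + 5*k*y + 7*k + 6*y^2 + 9*y + 3) + y*(−6*k^2 + 5*k*y + 7*k + 6*y^2 + 9*y + 3); both groups contain (−6*k^2 + 5*k*y + 7*k + 6*y^2 + 9*y + 3), so (3*k + y) is a factor with cofactor −6*k^2 + 5*k*y + 7*k + 6*y^2 + 9*y + 3.
The cofactor groups again: −6*k^2 + 5*k*y + 7*k + 6*y^2 + 9*y + 3 = −2*k*(3*k + 2*y + 1) + (3*y + 3)*(3*k + 2*y + 1); both groups contain (3*k + 2*y + 1), giving −(2*k − 3*y − 3)*(3*k + 2*y + 1).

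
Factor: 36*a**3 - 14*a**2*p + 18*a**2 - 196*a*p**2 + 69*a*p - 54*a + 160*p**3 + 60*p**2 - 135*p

Group: 9*a*(4*a**2 + 2*a*p + 6*a - 20*p**2 + 15*p) + (-8*p - 9)*(4*a**2 + 2*a*p + 6*a - 20*p**2 + 15*p); both groups contain (4*a**2 + 2*a*p + 6*a - 20*p**2 + 15*p), so (9*a - 8*p - 9) is a factor with cofactor 4*a**2 + 2*a*p + 6*a - 20*p**2 + 15*p.
The cofactor groups again: 4*a**2 + 2*a*p + 6*a - 20*p**2 + 15*p = 2*a*(2*a + 5*p) + (-4*p + 3)*(2*a + 5*p); both groups contain (2*a + 5*p), giving (2*a - 4*p + 3)*(2*a + 5*p).

(2*a + 5*p)*(2*a - 4*p + 3)*(9*a - 8*p - 9)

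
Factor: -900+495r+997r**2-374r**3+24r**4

(4r-15)(6r-5)(r+1)(r-12)

By the rational root theorem, r = -1 is a root, giving the factor (r+1) and quotient 24r**3-398r**2+1395r-900.
Next, r = 5/6 is a root, so (6r-5) divides it; the quotient is 4r**2-63r+180.
The remaining quadratic factors as (r-12)(4r-15).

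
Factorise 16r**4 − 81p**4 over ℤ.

(2r − 3p)(2r + 3p)(4r**2 + 9p**2)

Write as (4r**2)² − (9p**2)², then factor 4r**2 − 9p**2 once more.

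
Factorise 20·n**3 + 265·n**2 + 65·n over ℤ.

Pull out the common factor 5·n, then factor the remaining trinomial.

5·n·(4·n + 1)·(n + 13)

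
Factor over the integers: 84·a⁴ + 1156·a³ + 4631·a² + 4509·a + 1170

(2·a + 13)·(6·a + 5)·(7·a + 3)·(a + 6)

By the rational root theorem, a = -3/7 is a root, giving the factor (7·a + 3) and quotient 12·a³ + 160·a² + 593·a + 390.
Then a = -5/6 is a root, so (6·a + 5) is a factor; dividing leaves 2·a² + 25·a + 78.
The remaining quadratic factors as (2·a + 13)(a + 6).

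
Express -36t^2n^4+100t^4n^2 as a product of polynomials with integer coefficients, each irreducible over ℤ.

Factor out 4t^2n^2, leaving 25t^2-9n^2, which is a difference of two squares.

4n^2t^2(5t-3n)(5t+3n)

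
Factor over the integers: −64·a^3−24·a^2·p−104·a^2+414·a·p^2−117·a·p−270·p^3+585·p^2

Group: a·(−64·a^2+168·a·p−104·a−90·p^2+195·p) + 3·p·(−64·a^2+168·a·p−104·a−90·p^2+195·p); both groups contain (−64·a^2+168·a·p−104·a−90·p^2+195·p), so (a+3·p) is a factor with cofactor −64·a^2+168·a·p−104·a−90·p^2+195·p.
The cofactor groups again: −64·a^2+168·a·p−104·a−90·p^2+195·p = −8·a·(8·a−6·p+13) + 15·p·(8·a−6·p+13); both groups contain (8·a−6·p+13), giving −(8·a−15·p)·(8·a−6·p+13).

−(8·a−15·p)·(8·a−6·p+13)·(a+3·p)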